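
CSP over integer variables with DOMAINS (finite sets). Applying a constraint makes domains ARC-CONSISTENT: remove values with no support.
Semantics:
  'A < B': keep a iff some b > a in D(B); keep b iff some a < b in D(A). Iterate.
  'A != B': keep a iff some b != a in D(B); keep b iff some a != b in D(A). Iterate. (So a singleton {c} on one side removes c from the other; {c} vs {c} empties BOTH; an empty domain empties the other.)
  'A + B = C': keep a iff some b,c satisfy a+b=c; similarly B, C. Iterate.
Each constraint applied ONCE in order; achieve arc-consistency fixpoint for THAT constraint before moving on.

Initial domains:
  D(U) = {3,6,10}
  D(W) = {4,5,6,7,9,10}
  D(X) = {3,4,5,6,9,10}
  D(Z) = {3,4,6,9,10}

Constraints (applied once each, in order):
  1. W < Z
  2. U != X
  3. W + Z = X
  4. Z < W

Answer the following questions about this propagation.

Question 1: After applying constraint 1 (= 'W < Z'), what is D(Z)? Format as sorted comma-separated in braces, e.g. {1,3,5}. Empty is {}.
Constraint 1 (W < Z) on D(W)={4,5,6,7,9,10} D(Z)={3,4,6,9,10}: W {4,5,6,7,9,10}->{4,5,6,7,9}; Z {3,4,6,9,10}->{6,9,10}
So after constraint 1: D(Z) = {6,9,10}

Answer: {6,9,10}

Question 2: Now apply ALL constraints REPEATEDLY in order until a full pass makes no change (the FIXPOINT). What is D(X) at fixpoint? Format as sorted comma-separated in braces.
Answer: {}

Derivation:
pass 0 (initial): D(X)={3,4,5,6,9,10}
pass 1: W {4,5,6,7,9,10}->{}; X {3,4,5,6,9,10}->{10}; Z {3,4,6,9,10}->{}
pass 2: U {3,6,10}->{3,6}; X {10}->{}
pass 3: U {3,6}->{}
pass 4: no change
Fixpoint after 4 passes: D(X) = {}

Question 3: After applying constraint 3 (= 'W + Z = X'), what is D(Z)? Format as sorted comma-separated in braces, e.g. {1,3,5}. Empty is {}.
Constraint 1 (W < Z) on D(W)={4,5,6,7,9,10} D(Z)={3,4,6,9,10}: W {4,5,6,7,9,10}->{4,5,6,7,9}; Z {3,4,6,9,10}->{6,9,10}
Constraint 2 (U != X) on D(U)={3,6,10} D(X)={3,4,5,6,9,10}: no change
Constraint 3 (W + Z = X) on D(W)={4,5,6,7,9} D(Z)={6,9,10} D(X)={3,4,5,6,9,10}: W {4,5,6,7,9}->{4}; Z {6,9,10}->{6}; X {3,4,5,6,9,10}->{10}
So after constraint 3: D(Z) = {6}

Answer: {6}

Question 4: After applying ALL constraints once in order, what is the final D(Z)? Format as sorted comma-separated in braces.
Answer: {}

Derivation:
Constraint 1 (W < Z) on D(W)={4,5,6,7,9,10} D(Z)={3,4,6,9,10}: W {4,5,6,7,9,10}->{4,5,6,7,9}; Z {3,4,6,9,10}->{6,9,10}
Constraint 2 (U != X) on D(U)={3,6,10} D(X)={3,4,5,6,9,10}: no change
Constraint 3 (W + Z = X) on D(W)={4,5,6,7,9} D(Z)={6,9,10} D(X)={3,4,5,6,9,10}: W {4,5,6,7,9}->{4}; Z {6,9,10}->{6}; X {3,4,5,6,9,10}->{10}
Constraint 4 (Z < W) on D(Z)={6} D(W)={4}: Z {6}->{}; W {4}->{}
So after all 4 constraints: D(Z) = {}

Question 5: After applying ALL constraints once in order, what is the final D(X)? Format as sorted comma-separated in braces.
Answer: {10}

Derivation:
Constraint 1 (W < Z) on D(W)={4,5,6,7,9,10} D(Z)={3,4,6,9,10}: W {4,5,6,7,9,10}->{4,5,6,7,9}; Z {3,4,6,9,10}->{6,9,10}
Constraint 2 (U != X) on D(U)={3,6,10} D(X)={3,4,5,6,9,10}: no change
Constraint 3 (W + Z = X) on D(W)={4,5,6,7,9} D(Z)={6,9,10} D(X)={3,4,5,6,9,10}: W {4,5,6,7,9}->{4}; Z {6,9,10}->{6}; X {3,4,5,6,9,10}->{10}
Constraint 4 (Z < W) on D(Z)={6} D(W)={4}: Z {6}->{}; W {4}->{}
So after all 4 constraints: D(X) = {10}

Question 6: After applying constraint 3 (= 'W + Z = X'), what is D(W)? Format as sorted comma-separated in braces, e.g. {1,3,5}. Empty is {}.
Constraint 1 (W < Z) on D(W)={4,5,6,7,9,10} D(Z)={3,4,6,9,10}: W {4,5,6,7,9,10}->{4,5,6,7,9}; Z {3,4,6,9,10}->{6,9,10}
Constraint 2 (U != X) on D(U)={3,6,10} D(X)={3,4,5,6,9,10}: no change
Constraint 3 (W + Z = X) on D(W)={4,5,6,7,9} D(Z)={6,9,10} D(X)={3,4,5,6,9,10}: W {4,5,6,7,9}->{4}; Z {6,9,10}->{6}; X {3,4,5,6,9,10}->{10}
So after constraint 3: D(W) = {4}

Answer: {4}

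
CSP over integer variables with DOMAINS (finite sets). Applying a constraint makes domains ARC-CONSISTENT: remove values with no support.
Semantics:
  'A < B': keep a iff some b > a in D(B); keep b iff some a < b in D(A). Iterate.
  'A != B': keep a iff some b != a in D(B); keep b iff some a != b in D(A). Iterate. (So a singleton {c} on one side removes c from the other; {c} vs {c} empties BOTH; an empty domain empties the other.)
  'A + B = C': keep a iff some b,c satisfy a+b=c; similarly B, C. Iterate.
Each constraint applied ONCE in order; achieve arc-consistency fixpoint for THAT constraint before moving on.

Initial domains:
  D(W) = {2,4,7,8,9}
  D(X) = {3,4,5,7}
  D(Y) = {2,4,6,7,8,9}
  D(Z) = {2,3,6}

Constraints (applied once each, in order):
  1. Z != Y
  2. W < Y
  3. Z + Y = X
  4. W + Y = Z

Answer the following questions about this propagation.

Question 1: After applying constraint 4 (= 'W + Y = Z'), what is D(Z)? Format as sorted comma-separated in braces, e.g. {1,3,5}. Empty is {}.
Constraint 1 (Z != Y) on D(Z)={2,3,6} D(Y)={2,4,6,7,8,9}: no change
Constraint 2 (W < Y) on D(W)={2,4,7,8,9} D(Y)={2,4,6,7,8,9}: W {2,4,7,8,9}->{2,4,7,8}; Y {2,4,6,7,8,9}->{4,6,7,8,9}
Constraint 3 (Z + Y = X) on D(Z)={2,3,6} D(Y)={4,6,7,8,9} D(X)={3,4,5,7}: Z {2,3,6}->{3}; Y {4,6,7,8,9}->{4}; X {3,4,5,7}->{7}
Constraint 4 (W + Y = Z) on D(W)={2,4,7,8} D(Y)={4} D(Z)={3}: W {2,4,7,8}->{}; Y {4}->{}; Z {3}->{}
So after constraint 4: D(Z) = {}

Answer: {}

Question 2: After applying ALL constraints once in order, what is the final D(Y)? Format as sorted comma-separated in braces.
Answer: {}

Derivation:
Constraint 1 (Z != Y) on D(Z)={2,3,6} D(Y)={2,4,6,7,8,9}: no change
Constraint 2 (W < Y) on D(W)={2,4,7,8,9} D(Y)={2,4,6,7,8,9}: W {2,4,7,8,9}->{2,4,7,8}; Y {2,4,6,7,8,9}->{4,6,7,8,9}
Constraint 3 (Z + Y = X) on D(Z)={2,3,6} D(Y)={4,6,7,8,9} D(X)={3,4,5,7}: Z {2,3,6}->{3}; Y {4,6,7,8,9}->{4}; X {3,4,5,7}->{7}
Constraint 4 (W + Y = Z) on D(W)={2,4,7,8} D(Y)={4} D(Z)={3}: W {2,4,7,8}->{}; Y {4}->{}; Z {3}->{}
So after all 4 constraints: D(Y) = {}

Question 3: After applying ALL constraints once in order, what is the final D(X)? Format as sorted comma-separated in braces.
Constraint 1 (Z != Y) on D(Z)={2,3,6} D(Y)={2,4,6,7,8,9}: no change
Constraint 2 (W < Y) on D(W)={2,4,7,8,9} D(Y)={2,4,6,7,8,9}: W {2,4,7,8,9}->{2,4,7,8}; Y {2,4,6,7,8,9}->{4,6,7,8,9}
Constraint 3 (Z + Y = X) on D(Z)={2,3,6} D(Y)={4,6,7,8,9} D(X)={3,4,5,7}: Z {2,3,6}->{3}; Y {4,6,7,8,9}->{4}; X {3,4,5,7}->{7}
Constraint 4 (W + Y = Z) on D(W)={2,4,7,8} D(Y)={4} D(Z)={3}: W {2,4,7,8}->{}; Y {4}->{}; Z {3}->{}
So after all 4 constraints: D(X) = {7}

Answer: {7}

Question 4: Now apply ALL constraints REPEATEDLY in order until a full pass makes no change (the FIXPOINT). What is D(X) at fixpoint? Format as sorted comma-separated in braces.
Answer: {}

Derivation:
pass 0 (initial): D(X)={3,4,5,7}
pass 1: W {2,4,7,8,9}->{}; X {3,4,5,7}->{7}; Y {2,4,6,7,8,9}->{}; Z {2,3,6}->{}
pass 2: X {7}->{}
pass 3: no change
Fixpoint after 3 passes: D(X) = {}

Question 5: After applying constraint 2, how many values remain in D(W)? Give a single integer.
Constraint 1 (Z != Y) on D(Z)={2,3,6} D(Y)={2,4,6,7,8,9}: no change
Constraint 2 (W < Y) on D(W)={2,4,7,8,9} D(Y)={2,4,6,7,8,9}: W {2,4,7,8,9}->{2,4,7,8}; Y {2,4,6,7,8,9}->{4,6,7,8,9}
So after constraint 2: D(W)={2,4,7,8}, size = 4

Answer: 4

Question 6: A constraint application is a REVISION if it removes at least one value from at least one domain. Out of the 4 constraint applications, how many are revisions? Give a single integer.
Answer: 3

Derivation:
Constraint 1 (Z != Y) on D(Z)={2,3,6} D(Y)={2,4,6,7,8,9}: no change => not a revision
Constraint 2 (W < Y) on D(W)={2,4,7,8,9} D(Y)={2,4,6,7,8,9}: W {2,4,7,8,9}->{2,4,7,8}; Y {2,4,6,7,8,9}->{4,6,7,8,9} => REVISION
Constraint 3 (Z + Y = X) on D(Z)={2,3,6} D(Y)={4,6,7,8,9} D(X)={3,4,5,7}: Z {2,3,6}->{3}; Y {4,6,7,8,9}->{4}; X {3,4,5,7}->{7} => REVISION
Constraint 4 (W + Y = Z) on D(W)={2,4,7,8} D(Y)={4} D(Z)={3}: W {2,4,7,8}->{}; Y {4}->{}; Z {3}->{} => REVISION
Total revisions = 3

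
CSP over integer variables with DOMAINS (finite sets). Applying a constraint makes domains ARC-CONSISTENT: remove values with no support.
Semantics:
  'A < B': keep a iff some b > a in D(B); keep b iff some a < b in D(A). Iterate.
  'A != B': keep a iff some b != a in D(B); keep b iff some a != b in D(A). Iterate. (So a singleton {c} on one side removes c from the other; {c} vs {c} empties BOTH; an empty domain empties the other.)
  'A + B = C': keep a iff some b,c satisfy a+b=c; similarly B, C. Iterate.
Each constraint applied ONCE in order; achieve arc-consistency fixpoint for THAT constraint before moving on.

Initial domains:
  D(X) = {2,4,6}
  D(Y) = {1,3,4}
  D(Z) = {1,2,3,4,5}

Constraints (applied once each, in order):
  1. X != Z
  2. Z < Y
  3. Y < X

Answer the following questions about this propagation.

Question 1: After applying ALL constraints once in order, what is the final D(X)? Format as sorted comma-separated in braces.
Constraint 1 (X != Z) on D(X)={2,4,6} D(Z)={1,2,3,4,5}: no change
Constraint 2 (Z < Y) on D(Z)={1,2,3,4,5} D(Y)={1,3,4}: Z {1,2,3,4,5}->{1,2,3}; Y {1,3,4}->{3,4}
Constraint 3 (Y < X) on D(Y)={3,4} D(X)={2,4,6}: X {2,4,6}->{4,6}
So after all 3 constraints: D(X) = {4,6}

Answer: {4,6}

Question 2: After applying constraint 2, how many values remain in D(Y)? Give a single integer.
Answer: 2

Derivation:
Constraint 1 (X != Z) on D(X)={2,4,6} D(Z)={1,2,3,4,5}: no change
Constraint 2 (Z < Y) on D(Z)={1,2,3,4,5} D(Y)={1,3,4}: Z {1,2,3,4,5}->{1,2,3}; Y {1,3,4}->{3,4}
So after constraint 2: D(Y)={3,4}, size = 2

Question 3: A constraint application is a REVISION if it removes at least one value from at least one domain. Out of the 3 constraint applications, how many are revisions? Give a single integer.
Constraint 1 (X != Z) on D(X)={2,4,6} D(Z)={1,2,3,4,5}: no change => not a revision
Constraint 2 (Z < Y) on D(Z)={1,2,3,4,5} D(Y)={1,3,4}: Z {1,2,3,4,5}->{1,2,3}; Y {1,3,4}->{3,4} => REVISION
Constraint 3 (Y < X) on D(Y)={3,4} D(X)={2,4,6}: X {2,4,6}->{4,6} => REVISION
Total revisions = 2

Answer: 2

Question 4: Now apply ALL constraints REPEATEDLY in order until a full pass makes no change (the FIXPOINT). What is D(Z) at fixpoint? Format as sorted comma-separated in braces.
Answer: {1,2,3}

Derivation:
pass 0 (initial): D(Z)={1,2,3,4,5}
pass 1: X {2,4,6}->{4,6}; Y {1,3,4}->{3,4}; Z {1,2,3,4,5}->{1,2,3}
pass 2: no change
Fixpoint after 2 passes: D(Z) = {1,2,3}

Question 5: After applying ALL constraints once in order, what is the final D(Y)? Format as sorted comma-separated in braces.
Constraint 1 (X != Z) on D(X)={2,4,6} D(Z)={1,2,3,4,5}: no change
Constraint 2 (Z < Y) on D(Z)={1,2,3,4,5} D(Y)={1,3,4}: Z {1,2,3,4,5}->{1,2,3}; Y {1,3,4}->{3,4}
Constraint 3 (Y < X) on D(Y)={3,4} D(X)={2,4,6}: X {2,4,6}->{4,6}
So after all 3 constraints: D(Y) = {3,4}

Answer: {3,4}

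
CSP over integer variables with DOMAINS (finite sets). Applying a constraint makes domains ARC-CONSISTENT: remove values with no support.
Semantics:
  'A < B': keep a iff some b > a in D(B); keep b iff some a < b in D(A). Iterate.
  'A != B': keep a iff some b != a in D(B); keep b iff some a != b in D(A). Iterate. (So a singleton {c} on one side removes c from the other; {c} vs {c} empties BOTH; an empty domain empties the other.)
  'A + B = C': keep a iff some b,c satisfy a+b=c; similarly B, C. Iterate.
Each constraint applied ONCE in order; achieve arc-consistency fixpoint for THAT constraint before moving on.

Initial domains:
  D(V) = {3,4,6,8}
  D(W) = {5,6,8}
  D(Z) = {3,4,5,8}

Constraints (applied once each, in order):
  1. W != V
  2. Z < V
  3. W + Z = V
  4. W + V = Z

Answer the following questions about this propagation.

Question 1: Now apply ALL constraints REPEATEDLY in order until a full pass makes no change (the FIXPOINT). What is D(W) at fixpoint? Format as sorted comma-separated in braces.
pass 0 (initial): D(W)={5,6,8}
pass 1: V {3,4,6,8}->{}; W {5,6,8}->{}; Z {3,4,5,8}->{}
pass 2: no change
Fixpoint after 2 passes: D(W) = {}

Answer: {}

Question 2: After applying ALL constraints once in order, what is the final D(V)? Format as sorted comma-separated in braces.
Constraint 1 (W != V) on D(W)={5,6,8} D(V)={3,4,6,8}: no change
Constraint 2 (Z < V) on D(Z)={3,4,5,8} D(V)={3,4,6,8}: Z {3,4,5,8}->{3,4,5}; V {3,4,6,8}->{4,6,8}
Constraint 3 (W + Z = V) on D(W)={5,6,8} D(Z)={3,4,5} D(V)={4,6,8}: W {5,6,8}->{5}; Z {3,4,5}->{3}; V {4,6,8}->{8}
Constraint 4 (W + V = Z) on D(W)={5} D(V)={8} D(Z)={3}: W {5}->{}; V {8}->{}; Z {3}->{}
So after all 4 constraints: D(V) = {}

Answer: {}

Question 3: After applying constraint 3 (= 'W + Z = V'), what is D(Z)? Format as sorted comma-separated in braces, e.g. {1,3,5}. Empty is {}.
Constraint 1 (W != V) on D(W)={5,6,8} D(V)={3,4,6,8}: no change
Constraint 2 (Z < V) on D(Z)={3,4,5,8} D(V)={3,4,6,8}: Z {3,4,5,8}->{3,4,5}; V {3,4,6,8}->{4,6,8}
Constraint 3 (W + Z = V) on D(W)={5,6,8} D(Z)={3,4,5} D(V)={4,6,8}: W {5,6,8}->{5}; Z {3,4,5}->{3}; V {4,6,8}->{8}
So after constraint 3: D(Z) = {3}

Answer: {3}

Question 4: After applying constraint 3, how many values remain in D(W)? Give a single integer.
Answer: 1

Derivation:
Constraint 1 (W != V) on D(W)={5,6,8} D(V)={3,4,6,8}: no change
Constraint 2 (Z < V) on D(Z)={3,4,5,8} D(V)={3,4,6,8}: Z {3,4,5,8}->{3,4,5}; V {3,4,6,8}->{4,6,8}
Constraint 3 (W + Z = V) on D(W)={5,6,8} D(Z)={3,4,5} D(V)={4,6,8}: W {5,6,8}->{5}; Z {3,4,5}->{3}; V {4,6,8}->{8}
So after constraint 3: D(W)={5}, size = 1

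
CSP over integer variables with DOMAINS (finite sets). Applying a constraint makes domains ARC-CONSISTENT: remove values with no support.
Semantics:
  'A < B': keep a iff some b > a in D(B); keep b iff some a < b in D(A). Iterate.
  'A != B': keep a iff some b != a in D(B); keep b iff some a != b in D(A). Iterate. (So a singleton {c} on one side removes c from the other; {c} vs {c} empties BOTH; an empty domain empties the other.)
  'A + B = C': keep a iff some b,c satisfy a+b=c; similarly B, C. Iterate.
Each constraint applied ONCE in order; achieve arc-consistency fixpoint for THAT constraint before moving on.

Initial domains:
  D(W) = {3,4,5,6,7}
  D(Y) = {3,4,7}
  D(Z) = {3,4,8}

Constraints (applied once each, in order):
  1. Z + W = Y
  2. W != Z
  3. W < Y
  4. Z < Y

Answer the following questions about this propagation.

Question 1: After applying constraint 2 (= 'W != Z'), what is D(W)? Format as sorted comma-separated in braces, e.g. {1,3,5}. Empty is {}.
Answer: {3,4}

Derivation:
Constraint 1 (Z + W = Y) on D(Z)={3,4,8} D(W)={3,4,5,6,7} D(Y)={3,4,7}: Z {3,4,8}->{3,4}; W {3,4,5,6,7}->{3,4}; Y {3,4,7}->{7}
Constraint 2 (W != Z) on D(W)={3,4} D(Z)={3,4}: no change
So after constraint 2: D(W) = {3,4}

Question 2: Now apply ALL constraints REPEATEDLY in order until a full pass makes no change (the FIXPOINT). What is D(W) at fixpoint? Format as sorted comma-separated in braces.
Answer: {3,4}

Derivation:
pass 0 (initial): D(W)={3,4,5,6,7}
pass 1: W {3,4,5,6,7}->{3,4}; Y {3,4,7}->{7}; Z {3,4,8}->{3,4}
pass 2: no change
Fixpoint after 2 passes: D(W) = {3,4}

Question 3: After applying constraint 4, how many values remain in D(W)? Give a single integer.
Answer: 2

Derivation:
Constraint 1 (Z + W = Y) on D(Z)={3,4,8} D(W)={3,4,5,6,7} D(Y)={3,4,7}: Z {3,4,8}->{3,4}; W {3,4,5,6,7}->{3,4}; Y {3,4,7}->{7}
Constraint 2 (W != Z) on D(W)={3,4} D(Z)={3,4}: no change
Constraint 3 (W < Y) on D(W)={3,4} D(Y)={7}: no change
Constraint 4 (Z < Y) on D(Z)={3,4} D(Y)={7}: no change
So after constraint 4: D(W)={3,4}, size = 2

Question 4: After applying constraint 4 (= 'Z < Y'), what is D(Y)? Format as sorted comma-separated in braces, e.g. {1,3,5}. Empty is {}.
Constraint 1 (Z + W = Y) on D(Z)={3,4,8} D(W)={3,4,5,6,7} D(Y)={3,4,7}: Z {3,4,8}->{3,4}; W {3,4,5,6,7}->{3,4}; Y {3,4,7}->{7}
Constraint 2 (W != Z) on D(W)={3,4} D(Z)={3,4}: no change
Constraint 3 (W < Y) on D(W)={3,4} D(Y)={7}: no change
Constraint 4 (Z < Y) on D(Z)={3,4} D(Y)={7}: no change
So after constraint 4: D(Y) = {7}

Answer: {7}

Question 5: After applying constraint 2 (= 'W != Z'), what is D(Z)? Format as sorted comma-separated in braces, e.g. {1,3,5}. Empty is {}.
Answer: {3,4}

Derivation:
Constraint 1 (Z + W = Y) on D(Z)={3,4,8} D(W)={3,4,5,6,7} D(Y)={3,4,7}: Z {3,4,8}->{3,4}; W {3,4,5,6,7}->{3,4}; Y {3,4,7}->{7}
Constraint 2 (W != Z) on D(W)={3,4} D(Z)={3,4}: no change
So after constraint 2: D(Z) = {3,4}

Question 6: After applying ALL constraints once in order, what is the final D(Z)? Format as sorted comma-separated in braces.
Answer: {3,4}

Derivation:
Constraint 1 (Z + W = Y) on D(Z)={3,4,8} D(W)={3,4,5,6,7} D(Y)={3,4,7}: Z {3,4,8}->{3,4}; W {3,4,5,6,7}->{3,4}; Y {3,4,7}->{7}
Constraint 2 (W != Z) on D(W)={3,4} D(Z)={3,4}: no change
Constraint 3 (W < Y) on D(W)={3,4} D(Y)={7}: no change
Constraint 4 (Z < Y) on D(Z)={3,4} D(Y)={7}: no change
So after all 4 constraints: D(Z) = {3,4}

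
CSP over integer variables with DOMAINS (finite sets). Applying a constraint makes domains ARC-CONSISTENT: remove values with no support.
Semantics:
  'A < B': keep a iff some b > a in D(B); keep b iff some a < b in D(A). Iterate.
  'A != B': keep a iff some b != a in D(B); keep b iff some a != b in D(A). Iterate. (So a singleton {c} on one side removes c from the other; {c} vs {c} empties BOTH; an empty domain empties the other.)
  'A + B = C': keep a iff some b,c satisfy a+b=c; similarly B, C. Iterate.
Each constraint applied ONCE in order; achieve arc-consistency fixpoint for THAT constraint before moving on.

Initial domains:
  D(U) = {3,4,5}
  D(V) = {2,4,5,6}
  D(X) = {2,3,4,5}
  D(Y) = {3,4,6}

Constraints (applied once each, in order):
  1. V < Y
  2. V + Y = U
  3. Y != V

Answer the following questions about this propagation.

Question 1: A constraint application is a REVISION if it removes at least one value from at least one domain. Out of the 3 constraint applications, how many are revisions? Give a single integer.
Answer: 2

Derivation:
Constraint 1 (V < Y) on D(V)={2,4,5,6} D(Y)={3,4,6}: V {2,4,5,6}->{2,4,5} => REVISION
Constraint 2 (V + Y = U) on D(V)={2,4,5} D(Y)={3,4,6} D(U)={3,4,5}: V {2,4,5}->{2}; Y {3,4,6}->{3}; U {3,4,5}->{5} => REVISION
Constraint 3 (Y != V) on D(Y)={3} D(V)={2}: no change => not a revision
Total revisions = 2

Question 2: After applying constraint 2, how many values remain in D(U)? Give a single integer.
Constraint 1 (V < Y) on D(V)={2,4,5,6} D(Y)={3,4,6}: V {2,4,5,6}->{2,4,5}
Constraint 2 (V + Y = U) on D(V)={2,4,5} D(Y)={3,4,6} D(U)={3,4,5}: V {2,4,5}->{2}; Y {3,4,6}->{3}; U {3,4,5}->{5}
So after constraint 2: D(U)={5}, size = 1

Answer: 1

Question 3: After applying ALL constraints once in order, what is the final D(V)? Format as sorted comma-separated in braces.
Constraint 1 (V < Y) on D(V)={2,4,5,6} D(Y)={3,4,6}: V {2,4,5,6}->{2,4,5}
Constraint 2 (V + Y = U) on D(V)={2,4,5} D(Y)={3,4,6} D(U)={3,4,5}: V {2,4,5}->{2}; Y {3,4,6}->{3}; U {3,4,5}->{5}
Constraint 3 (Y != V) on D(Y)={3} D(V)={2}: no change
So after all 3 constraints: D(V) = {2}

Answer: {2}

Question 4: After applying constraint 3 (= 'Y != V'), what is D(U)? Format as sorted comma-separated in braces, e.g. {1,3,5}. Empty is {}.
Answer: {5}

Derivation:
Constraint 1 (V < Y) on D(V)={2,4,5,6} D(Y)={3,4,6}: V {2,4,5,6}->{2,4,5}
Constraint 2 (V + Y = U) on D(V)={2,4,5} D(Y)={3,4,6} D(U)={3,4,5}: V {2,4,5}->{2}; Y {3,4,6}->{3}; U {3,4,5}->{5}
Constraint 3 (Y != V) on D(Y)={3} D(V)={2}: no change
So after constraint 3: D(U) = {5}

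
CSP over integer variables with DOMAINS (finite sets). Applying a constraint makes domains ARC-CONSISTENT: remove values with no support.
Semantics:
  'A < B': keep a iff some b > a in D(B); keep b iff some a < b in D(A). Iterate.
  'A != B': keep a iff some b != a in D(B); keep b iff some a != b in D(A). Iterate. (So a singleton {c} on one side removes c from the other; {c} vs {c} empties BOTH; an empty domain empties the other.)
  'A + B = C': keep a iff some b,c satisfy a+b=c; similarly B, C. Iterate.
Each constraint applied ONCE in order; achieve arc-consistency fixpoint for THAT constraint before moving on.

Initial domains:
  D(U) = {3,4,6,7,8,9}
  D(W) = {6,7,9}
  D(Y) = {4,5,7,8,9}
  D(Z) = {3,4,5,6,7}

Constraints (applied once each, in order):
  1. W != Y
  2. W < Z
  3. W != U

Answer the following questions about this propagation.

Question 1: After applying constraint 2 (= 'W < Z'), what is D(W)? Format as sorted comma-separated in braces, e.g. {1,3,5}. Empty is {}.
Answer: {6}

Derivation:
Constraint 1 (W != Y) on D(W)={6,7,9} D(Y)={4,5,7,8,9}: no change
Constraint 2 (W < Z) on D(W)={6,7,9} D(Z)={3,4,5,6,7}: W {6,7,9}->{6}; Z {3,4,5,6,7}->{7}
So after constraint 2: D(W) = {6}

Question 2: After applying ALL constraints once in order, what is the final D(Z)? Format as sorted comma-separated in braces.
Constraint 1 (W != Y) on D(W)={6,7,9} D(Y)={4,5,7,8,9}: no change
Constraint 2 (W < Z) on D(W)={6,7,9} D(Z)={3,4,5,6,7}: W {6,7,9}->{6}; Z {3,4,5,6,7}->{7}
Constraint 3 (W != U) on D(W)={6} D(U)={3,4,6,7,8,9}: U {3,4,6,7,8,9}->{3,4,7,8,9}
So after all 3 constraints: D(Z) = {7}

Answer: {7}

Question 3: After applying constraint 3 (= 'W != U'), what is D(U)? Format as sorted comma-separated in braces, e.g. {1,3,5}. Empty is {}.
Constraint 1 (W != Y) on D(W)={6,7,9} D(Y)={4,5,7,8,9}: no change
Constraint 2 (W < Z) on D(W)={6,7,9} D(Z)={3,4,5,6,7}: W {6,7,9}->{6}; Z {3,4,5,6,7}->{7}
Constraint 3 (W != U) on D(W)={6} D(U)={3,4,6,7,8,9}: U {3,4,6,7,8,9}->{3,4,7,8,9}
So after constraint 3: D(U) = {3,4,7,8,9}

Answer: {3,4,7,8,9}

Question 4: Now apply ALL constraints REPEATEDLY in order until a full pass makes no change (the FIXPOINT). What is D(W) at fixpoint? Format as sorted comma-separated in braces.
Answer: {6}

Derivation:
pass 0 (initial): D(W)={6,7,9}
pass 1: U {3,4,6,7,8,9}->{3,4,7,8,9}; W {6,7,9}->{6}; Z {3,4,5,6,7}->{7}
pass 2: no change
Fixpoint after 2 passes: D(W) = {6}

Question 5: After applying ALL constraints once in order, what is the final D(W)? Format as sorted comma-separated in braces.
Answer: {6}

Derivation:
Constraint 1 (W != Y) on D(W)={6,7,9} D(Y)={4,5,7,8,9}: no change
Constraint 2 (W < Z) on D(W)={6,7,9} D(Z)={3,4,5,6,7}: W {6,7,9}->{6}; Z {3,4,5,6,7}->{7}
Constraint 3 (W != U) on D(W)={6} D(U)={3,4,6,7,8,9}: U {3,4,6,7,8,9}->{3,4,7,8,9}
So after all 3 constraints: D(W) = {6}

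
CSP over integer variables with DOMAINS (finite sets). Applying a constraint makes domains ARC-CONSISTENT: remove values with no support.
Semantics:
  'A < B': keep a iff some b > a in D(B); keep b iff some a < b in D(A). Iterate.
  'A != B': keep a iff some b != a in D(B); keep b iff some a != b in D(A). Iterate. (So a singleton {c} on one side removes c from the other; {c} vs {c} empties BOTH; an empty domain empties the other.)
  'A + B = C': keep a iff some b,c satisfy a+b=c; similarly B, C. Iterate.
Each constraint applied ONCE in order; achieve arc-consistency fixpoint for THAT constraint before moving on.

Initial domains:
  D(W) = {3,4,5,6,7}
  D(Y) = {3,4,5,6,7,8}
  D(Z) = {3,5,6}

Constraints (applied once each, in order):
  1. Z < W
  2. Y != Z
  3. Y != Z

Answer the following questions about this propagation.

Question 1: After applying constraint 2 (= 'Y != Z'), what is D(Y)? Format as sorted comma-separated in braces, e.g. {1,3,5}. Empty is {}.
Constraint 1 (Z < W) on D(Z)={3,5,6} D(W)={3,4,5,6,7}: W {3,4,5,6,7}->{4,5,6,7}
Constraint 2 (Y != Z) on D(Y)={3,4,5,6,7,8} D(Z)={3,5,6}: no change
So after constraint 2: D(Y) = {3,4,5,6,7,8}

Answer: {3,4,5,6,7,8}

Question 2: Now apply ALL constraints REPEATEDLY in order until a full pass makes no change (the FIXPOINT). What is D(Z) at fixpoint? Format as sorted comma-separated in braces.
Answer: {3,5,6}

Derivation:
pass 0 (initial): D(Z)={3,5,6}
pass 1: W {3,4,5,6,7}->{4,5,6,7}
pass 2: no change
Fixpoint after 2 passes: D(Z) = {3,5,6}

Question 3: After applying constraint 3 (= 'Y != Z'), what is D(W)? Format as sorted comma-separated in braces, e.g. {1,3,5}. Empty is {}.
Constraint 1 (Z < W) on D(Z)={3,5,6} D(W)={3,4,5,6,7}: W {3,4,5,6,7}->{4,5,6,7}
Constraint 2 (Y != Z) on D(Y)={3,4,5,6,7,8} D(Z)={3,5,6}: no change
Constraint 3 (Y != Z) on D(Y)={3,4,5,6,7,8} D(Z)={3,5,6}: no change
So after constraint 3: D(W) = {4,5,6,7}

Answer: {4,5,6,7}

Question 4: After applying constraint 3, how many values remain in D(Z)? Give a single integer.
Constraint 1 (Z < W) on D(Z)={3,5,6} D(W)={3,4,5,6,7}: W {3,4,5,6,7}->{4,5,6,7}
Constraint 2 (Y != Z) on D(Y)={3,4,5,6,7,8} D(Z)={3,5,6}: no change
Constraint 3 (Y != Z) on D(Y)={3,4,5,6,7,8} D(Z)={3,5,6}: no change
So after constraint 3: D(Z)={3,5,6}, size = 3

Answer: 3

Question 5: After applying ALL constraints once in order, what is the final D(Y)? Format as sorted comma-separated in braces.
Answer: {3,4,5,6,7,8}

Derivation:
Constraint 1 (Z < W) on D(Z)={3,5,6} D(W)={3,4,5,6,7}: W {3,4,5,6,7}->{4,5,6,7}
Constraint 2 (Y != Z) on D(Y)={3,4,5,6,7,8} D(Z)={3,5,6}: no change
Constraint 3 (Y != Z) on D(Y)={3,4,5,6,7,8} D(Z)={3,5,6}: no change
So after all 3 constraints: D(Y) = {3,4,5,6,7,8}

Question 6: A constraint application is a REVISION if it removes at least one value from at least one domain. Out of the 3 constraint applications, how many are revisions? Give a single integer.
Answer: 1

Derivation:
Constraint 1 (Z < W) on D(Z)={3,5,6} D(W)={3,4,5,6,7}: W {3,4,5,6,7}->{4,5,6,7} => REVISION
Constraint 2 (Y != Z) on D(Y)={3,4,5,6,7,8} D(Z)={3,5,6}: no change => not a revision
Constraint 3 (Y != Z) on D(Y)={3,4,5,6,7,8} D(Z)={3,5,6}: no change => not a revision
Total revisions = 1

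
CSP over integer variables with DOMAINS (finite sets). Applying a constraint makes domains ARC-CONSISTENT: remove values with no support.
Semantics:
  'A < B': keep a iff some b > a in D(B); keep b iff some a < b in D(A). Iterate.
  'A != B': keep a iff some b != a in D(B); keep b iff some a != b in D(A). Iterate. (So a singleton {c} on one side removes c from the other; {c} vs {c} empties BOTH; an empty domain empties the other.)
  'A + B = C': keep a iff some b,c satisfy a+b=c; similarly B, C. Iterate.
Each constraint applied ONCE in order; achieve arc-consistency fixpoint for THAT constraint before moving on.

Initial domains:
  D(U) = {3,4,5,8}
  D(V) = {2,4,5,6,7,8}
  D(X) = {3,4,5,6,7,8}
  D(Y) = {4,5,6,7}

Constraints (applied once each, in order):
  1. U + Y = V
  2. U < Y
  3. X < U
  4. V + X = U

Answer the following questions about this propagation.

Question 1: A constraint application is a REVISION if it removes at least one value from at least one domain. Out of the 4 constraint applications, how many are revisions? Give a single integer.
Answer: 3

Derivation:
Constraint 1 (U + Y = V) on D(U)={3,4,5,8} D(Y)={4,5,6,7} D(V)={2,4,5,6,7,8}: U {3,4,5,8}->{3,4}; Y {4,5,6,7}->{4,5}; V {2,4,5,6,7,8}->{7,8} => REVISION
Constraint 2 (U < Y) on D(U)={3,4} D(Y)={4,5}: no change => not a revision
Constraint 3 (X < U) on D(X)={3,4,5,6,7,8} D(U)={3,4}: X {3,4,5,6,7,8}->{3}; U {3,4}->{4} => REVISION
Constraint 4 (V + X = U) on D(V)={7,8} D(X)={3} D(U)={4}: V {7,8}->{}; X {3}->{}; U {4}->{} => REVISION
Total revisions = 3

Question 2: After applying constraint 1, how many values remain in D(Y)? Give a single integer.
Constraint 1 (U + Y = V) on D(U)={3,4,5,8} D(Y)={4,5,6,7} D(V)={2,4,5,6,7,8}: U {3,4,5,8}->{3,4}; Y {4,5,6,7}->{4,5}; V {2,4,5,6,7,8}->{7,8}
So after constraint 1: D(Y)={4,5}, size = 2

Answer: 2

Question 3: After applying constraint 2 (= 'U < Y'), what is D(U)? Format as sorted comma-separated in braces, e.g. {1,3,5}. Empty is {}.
Constraint 1 (U + Y = V) on D(U)={3,4,5,8} D(Y)={4,5,6,7} D(V)={2,4,5,6,7,8}: U {3,4,5,8}->{3,4}; Y {4,5,6,7}->{4,5}; V {2,4,5,6,7,8}->{7,8}
Constraint 2 (U < Y) on D(U)={3,4} D(Y)={4,5}: no change
So after constraint 2: D(U) = {3,4}

Answer: {3,4}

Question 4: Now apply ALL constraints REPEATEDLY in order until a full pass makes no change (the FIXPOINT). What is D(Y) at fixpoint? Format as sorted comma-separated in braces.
Answer: {}

Derivation:
pass 0 (initial): D(Y)={4,5,6,7}
pass 1: U {3,4,5,8}->{}; V {2,4,5,6,7,8}->{}; X {3,4,5,6,7,8}->{}; Y {4,5,6,7}->{4,5}
pass 2: Y {4,5}->{}
pass 3: no change
Fixpoint after 3 passes: D(Y) = {}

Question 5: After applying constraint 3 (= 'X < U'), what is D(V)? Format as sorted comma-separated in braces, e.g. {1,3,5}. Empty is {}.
Constraint 1 (U + Y = V) on D(U)={3,4,5,8} D(Y)={4,5,6,7} D(V)={2,4,5,6,7,8}: U {3,4,5,8}->{3,4}; Y {4,5,6,7}->{4,5}; V {2,4,5,6,7,8}->{7,8}
Constraint 2 (U < Y) on D(U)={3,4} D(Y)={4,5}: no change
Constraint 3 (X < U) on D(X)={3,4,5,6,7,8} D(U)={3,4}: X {3,4,5,6,7,8}->{3}; U {3,4}->{4}
So after constraint 3: D(V) = {7,8}

Answer: {7,8}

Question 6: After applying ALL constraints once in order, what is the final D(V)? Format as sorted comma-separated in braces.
Constraint 1 (U + Y = V) on D(U)={3,4,5,8} D(Y)={4,5,6,7} D(V)={2,4,5,6,7,8}: U {3,4,5,8}->{3,4}; Y {4,5,6,7}->{4,5}; V {2,4,5,6,7,8}->{7,8}
Constraint 2 (U < Y) on D(U)={3,4} D(Y)={4,5}: no change
Constraint 3 (X < U) on D(X)={3,4,5,6,7,8} D(U)={3,4}: X {3,4,5,6,7,8}->{3}; U {3,4}->{4}
Constraint 4 (V + X = U) on D(V)={7,8} D(X)={3} D(U)={4}: V {7,8}->{}; X {3}->{}; U {4}->{}
So after all 4 constraints: D(V) = {}

Answer: {}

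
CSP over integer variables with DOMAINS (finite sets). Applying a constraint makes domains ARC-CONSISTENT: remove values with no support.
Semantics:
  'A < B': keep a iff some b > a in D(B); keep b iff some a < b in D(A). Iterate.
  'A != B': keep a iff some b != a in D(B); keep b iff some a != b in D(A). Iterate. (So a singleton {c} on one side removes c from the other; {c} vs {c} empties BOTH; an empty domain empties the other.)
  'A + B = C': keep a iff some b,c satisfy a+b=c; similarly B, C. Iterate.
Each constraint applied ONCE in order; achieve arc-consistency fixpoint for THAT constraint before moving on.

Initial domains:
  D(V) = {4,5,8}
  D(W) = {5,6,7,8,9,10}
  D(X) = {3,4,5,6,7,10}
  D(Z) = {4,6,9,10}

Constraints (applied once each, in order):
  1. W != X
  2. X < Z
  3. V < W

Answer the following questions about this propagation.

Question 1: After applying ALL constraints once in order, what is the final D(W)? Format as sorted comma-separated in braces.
Answer: {5,6,7,8,9,10}

Derivation:
Constraint 1 (W != X) on D(W)={5,6,7,8,9,10} D(X)={3,4,5,6,7,10}: no change
Constraint 2 (X < Z) on D(X)={3,4,5,6,7,10} D(Z)={4,6,9,10}: X {3,4,5,6,7,10}->{3,4,5,6,7}
Constraint 3 (V < W) on D(V)={4,5,8} D(W)={5,6,7,8,9,10}: no change
So after all 3 constraints: D(W) = {5,6,7,8,9,10}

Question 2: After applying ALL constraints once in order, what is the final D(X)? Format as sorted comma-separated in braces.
Constraint 1 (W != X) on D(W)={5,6,7,8,9,10} D(X)={3,4,5,6,7,10}: no change
Constraint 2 (X < Z) on D(X)={3,4,5,6,7,10} D(Z)={4,6,9,10}: X {3,4,5,6,7,10}->{3,4,5,6,7}
Constraint 3 (V < W) on D(V)={4,5,8} D(W)={5,6,7,8,9,10}: no change
So after all 3 constraints: D(X) = {3,4,5,6,7}

Answer: {3,4,5,6,7}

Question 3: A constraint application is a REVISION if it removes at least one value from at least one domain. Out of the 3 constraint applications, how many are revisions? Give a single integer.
Answer: 1

Derivation:
Constraint 1 (W != X) on D(W)={5,6,7,8,9,10} D(X)={3,4,5,6,7,10}: no change => not a revision
Constraint 2 (X < Z) on D(X)={3,4,5,6,7,10} D(Z)={4,6,9,10}: X {3,4,5,6,7,10}->{3,4,5,6,7} => REVISION
Constraint 3 (V < W) on D(V)={4,5,8} D(W)={5,6,7,8,9,10}: no change => not a revision
Total revisions = 1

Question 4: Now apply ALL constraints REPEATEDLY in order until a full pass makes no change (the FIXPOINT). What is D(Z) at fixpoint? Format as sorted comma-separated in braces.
Answer: {4,6,9,10}

Derivation:
pass 0 (initial): D(Z)={4,6,9,10}
pass 1: X {3,4,5,6,7,10}->{3,4,5,6,7}
pass 2: no change
Fixpoint after 2 passes: D(Z) = {4,6,9,10}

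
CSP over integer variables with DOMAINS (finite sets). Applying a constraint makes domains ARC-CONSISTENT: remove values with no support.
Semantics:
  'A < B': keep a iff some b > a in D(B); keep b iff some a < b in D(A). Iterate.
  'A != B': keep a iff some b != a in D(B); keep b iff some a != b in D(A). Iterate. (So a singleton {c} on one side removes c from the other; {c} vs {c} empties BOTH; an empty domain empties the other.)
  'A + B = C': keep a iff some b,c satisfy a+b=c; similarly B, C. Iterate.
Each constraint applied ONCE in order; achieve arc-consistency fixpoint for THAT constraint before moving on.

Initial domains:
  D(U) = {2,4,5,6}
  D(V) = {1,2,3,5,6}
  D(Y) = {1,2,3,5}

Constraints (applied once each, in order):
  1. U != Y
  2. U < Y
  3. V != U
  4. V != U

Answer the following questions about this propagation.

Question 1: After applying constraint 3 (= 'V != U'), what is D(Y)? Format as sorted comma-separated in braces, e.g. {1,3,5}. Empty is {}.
Answer: {3,5}

Derivation:
Constraint 1 (U != Y) on D(U)={2,4,5,6} D(Y)={1,2,3,5}: no change
Constraint 2 (U < Y) on D(U)={2,4,5,6} D(Y)={1,2,3,5}: U {2,4,5,6}->{2,4}; Y {1,2,3,5}->{3,5}
Constraint 3 (V != U) on D(V)={1,2,3,5,6} D(U)={2,4}: no change
So after constraint 3: D(Y) = {3,5}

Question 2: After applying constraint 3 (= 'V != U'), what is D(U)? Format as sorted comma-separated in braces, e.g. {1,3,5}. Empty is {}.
Answer: {2,4}

Derivation:
Constraint 1 (U != Y) on D(U)={2,4,5,6} D(Y)={1,2,3,5}: no change
Constraint 2 (U < Y) on D(U)={2,4,5,6} D(Y)={1,2,3,5}: U {2,4,5,6}->{2,4}; Y {1,2,3,5}->{3,5}
Constraint 3 (V != U) on D(V)={1,2,3,5,6} D(U)={2,4}: no change
So after constraint 3: D(U) = {2,4}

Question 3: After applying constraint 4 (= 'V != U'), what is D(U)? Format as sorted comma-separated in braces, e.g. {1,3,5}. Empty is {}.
Answer: {2,4}

Derivation:
Constraint 1 (U != Y) on D(U)={2,4,5,6} D(Y)={1,2,3,5}: no change
Constraint 2 (U < Y) on D(U)={2,4,5,6} D(Y)={1,2,3,5}: U {2,4,5,6}->{2,4}; Y {1,2,3,5}->{3,5}
Constraint 3 (V != U) on D(V)={1,2,3,5,6} D(U)={2,4}: no change
Constraint 4 (V != U) on D(V)={1,2,3,5,6} D(U)={2,4}: no change
So after constraint 4: D(U) = {2,4}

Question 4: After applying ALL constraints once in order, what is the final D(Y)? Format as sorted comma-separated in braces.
Answer: {3,5}

Derivation:
Constraint 1 (U != Y) on D(U)={2,4,5,6} D(Y)={1,2,3,5}: no change
Constraint 2 (U < Y) on D(U)={2,4,5,6} D(Y)={1,2,3,5}: U {2,4,5,6}->{2,4}; Y {1,2,3,5}->{3,5}
Constraint 3 (V != U) on D(V)={1,2,3,5,6} D(U)={2,4}: no change
Constraint 4 (V != U) on D(V)={1,2,3,5,6} D(U)={2,4}: no change
So after all 4 constraints: D(Y) = {3,5}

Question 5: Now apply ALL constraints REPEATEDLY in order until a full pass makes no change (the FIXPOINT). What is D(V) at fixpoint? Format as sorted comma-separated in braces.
Answer: {1,2,3,5,6}

Derivation:
pass 0 (initial): D(V)={1,2,3,5,6}
pass 1: U {2,4,5,6}->{2,4}; Y {1,2,3,5}->{3,5}
pass 2: no change
Fixpoint after 2 passes: D(V) = {1,2,3,5,6}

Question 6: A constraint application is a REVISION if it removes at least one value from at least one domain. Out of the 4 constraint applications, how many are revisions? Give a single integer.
Constraint 1 (U != Y) on D(U)={2,4,5,6} D(Y)={1,2,3,5}: no change => not a revision
Constraint 2 (U < Y) on D(U)={2,4,5,6} D(Y)={1,2,3,5}: U {2,4,5,6}->{2,4}; Y {1,2,3,5}->{3,5} => REVISION
Constraint 3 (V != U) on D(V)={1,2,3,5,6} D(U)={2,4}: no change => not a revision
Constraint 4 (V != U) on D(V)={1,2,3,5,6} D(U)={2,4}: no change => not a revision
Total revisions = 1

Answer: 1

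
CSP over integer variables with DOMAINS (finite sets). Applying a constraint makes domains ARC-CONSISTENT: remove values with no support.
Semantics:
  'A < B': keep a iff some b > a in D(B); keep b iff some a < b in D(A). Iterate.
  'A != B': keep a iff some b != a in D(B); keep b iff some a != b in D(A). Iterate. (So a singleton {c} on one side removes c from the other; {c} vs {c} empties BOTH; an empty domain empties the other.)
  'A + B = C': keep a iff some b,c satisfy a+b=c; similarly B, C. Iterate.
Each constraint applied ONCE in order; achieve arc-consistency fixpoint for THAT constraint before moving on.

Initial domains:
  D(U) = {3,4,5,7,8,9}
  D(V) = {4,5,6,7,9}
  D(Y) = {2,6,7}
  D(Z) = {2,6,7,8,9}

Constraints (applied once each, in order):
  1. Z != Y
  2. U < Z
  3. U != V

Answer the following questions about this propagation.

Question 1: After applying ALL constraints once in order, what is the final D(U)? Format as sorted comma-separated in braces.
Answer: {3,4,5,7,8}

Derivation:
Constraint 1 (Z != Y) on D(Z)={2,6,7,8,9} D(Y)={2,6,7}: no change
Constraint 2 (U < Z) on D(U)={3,4,5,7,8,9} D(Z)={2,6,7,8,9}: U {3,4,5,7,8,9}->{3,4,5,7,8}; Z {2,6,7,8,9}->{6,7,8,9}
Constraint 3 (U != V) on D(U)={3,4,5,7,8} D(V)={4,5,6,7,9}: no change
So after all 3 constraints: D(U) = {3,4,5,7,8}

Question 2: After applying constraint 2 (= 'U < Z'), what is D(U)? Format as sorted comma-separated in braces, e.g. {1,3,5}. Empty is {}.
Constraint 1 (Z != Y) on D(Z)={2,6,7,8,9} D(Y)={2,6,7}: no change
Constraint 2 (U < Z) on D(U)={3,4,5,7,8,9} D(Z)={2,6,7,8,9}: U {3,4,5,7,8,9}->{3,4,5,7,8}; Z {2,6,7,8,9}->{6,7,8,9}
So after constraint 2: D(U) = {3,4,5,7,8}

Answer: {3,4,5,7,8}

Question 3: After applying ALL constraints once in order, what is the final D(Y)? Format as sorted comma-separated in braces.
Answer: {2,6,7}

Derivation:
Constraint 1 (Z != Y) on D(Z)={2,6,7,8,9} D(Y)={2,6,7}: no change
Constraint 2 (U < Z) on D(U)={3,4,5,7,8,9} D(Z)={2,6,7,8,9}: U {3,4,5,7,8,9}->{3,4,5,7,8}; Z {2,6,7,8,9}->{6,7,8,9}
Constraint 3 (U != V) on D(U)={3,4,5,7,8} D(V)={4,5,6,7,9}: no change
So after all 3 constraints: D(Y) = {2,6,7}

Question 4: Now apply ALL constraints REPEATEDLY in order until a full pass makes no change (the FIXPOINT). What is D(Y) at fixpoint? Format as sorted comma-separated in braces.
pass 0 (initial): D(Y)={2,6,7}
pass 1: U {3,4,5,7,8,9}->{3,4,5,7,8}; Z {2,6,7,8,9}->{6,7,8,9}
pass 2: no change
Fixpoint after 2 passes: D(Y) = {2,6,7}

Answer: {2,6,7}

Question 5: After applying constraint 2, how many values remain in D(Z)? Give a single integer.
Constraint 1 (Z != Y) on D(Z)={2,6,7,8,9} D(Y)={2,6,7}: no change
Constraint 2 (U < Z) on D(U)={3,4,5,7,8,9} D(Z)={2,6,7,8,9}: U {3,4,5,7,8,9}->{3,4,5,7,8}; Z {2,6,7,8,9}->{6,7,8,9}
So after constraint 2: D(Z)={6,7,8,9}, size = 4

Answer: 4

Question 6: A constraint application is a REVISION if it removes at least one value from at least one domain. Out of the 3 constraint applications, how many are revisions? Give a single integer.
Constraint 1 (Z != Y) on D(Z)={2,6,7,8,9} D(Y)={2,6,7}: no change => not a revision
Constraint 2 (U < Z) on D(U)={3,4,5,7,8,9} D(Z)={2,6,7,8,9}: U {3,4,5,7,8,9}->{3,4,5,7,8}; Z {2,6,7,8,9}->{6,7,8,9} => REVISION
Constraint 3 (U != V) on D(U)={3,4,5,7,8} D(V)={4,5,6,7,9}: no change => not a revision
Total revisions = 1

Answer: 1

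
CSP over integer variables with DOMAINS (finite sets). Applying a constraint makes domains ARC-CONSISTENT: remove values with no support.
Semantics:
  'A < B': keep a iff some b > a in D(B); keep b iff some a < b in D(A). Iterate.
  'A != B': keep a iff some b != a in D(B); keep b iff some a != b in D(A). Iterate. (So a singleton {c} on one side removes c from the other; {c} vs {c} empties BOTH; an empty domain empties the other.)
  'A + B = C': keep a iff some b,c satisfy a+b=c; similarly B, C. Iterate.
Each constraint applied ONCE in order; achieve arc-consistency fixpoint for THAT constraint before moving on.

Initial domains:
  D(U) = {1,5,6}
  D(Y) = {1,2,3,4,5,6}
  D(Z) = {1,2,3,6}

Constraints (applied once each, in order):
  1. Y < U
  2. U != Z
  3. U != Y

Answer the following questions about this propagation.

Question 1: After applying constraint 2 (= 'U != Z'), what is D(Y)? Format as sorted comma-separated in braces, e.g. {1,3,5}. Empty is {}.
Answer: {1,2,3,4,5}

Derivation:
Constraint 1 (Y < U) on D(Y)={1,2,3,4,5,6} D(U)={1,5,6}: Y {1,2,3,4,5,6}->{1,2,3,4,5}; U {1,5,6}->{5,6}
Constraint 2 (U != Z) on D(U)={5,6} D(Z)={1,2,3,6}: no change
So after constraint 2: D(Y) = {1,2,3,4,5}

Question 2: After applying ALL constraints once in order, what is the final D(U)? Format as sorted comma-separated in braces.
Constraint 1 (Y < U) on D(Y)={1,2,3,4,5,6} D(U)={1,5,6}: Y {1,2,3,4,5,6}->{1,2,3,4,5}; U {1,5,6}->{5,6}
Constraint 2 (U != Z) on D(U)={5,6} D(Z)={1,2,3,6}: no change
Constraint 3 (U != Y) on D(U)={5,6} D(Y)={1,2,3,4,5}: no change
So after all 3 constraints: D(U) = {5,6}

Answer: {5,6}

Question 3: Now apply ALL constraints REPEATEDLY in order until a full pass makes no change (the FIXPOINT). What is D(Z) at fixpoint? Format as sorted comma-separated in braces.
Answer: {1,2,3,6}

Derivation:
pass 0 (initial): D(Z)={1,2,3,6}
pass 1: U {1,5,6}->{5,6}; Y {1,2,3,4,5,6}->{1,2,3,4,5}
pass 2: no change
Fixpoint after 2 passes: D(Z) = {1,2,3,6}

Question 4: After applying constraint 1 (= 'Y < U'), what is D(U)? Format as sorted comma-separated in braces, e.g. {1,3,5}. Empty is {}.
Answer: {5,6}

Derivation:
Constraint 1 (Y < U) on D(Y)={1,2,3,4,5,6} D(U)={1,5,6}: Y {1,2,3,4,5,6}->{1,2,3,4,5}; U {1,5,6}->{5,6}
So after constraint 1: D(U) = {5,6}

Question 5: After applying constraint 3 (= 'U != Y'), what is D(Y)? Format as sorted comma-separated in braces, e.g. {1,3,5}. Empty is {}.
Constraint 1 (Y < U) on D(Y)={1,2,3,4,5,6} D(U)={1,5,6}: Y {1,2,3,4,5,6}->{1,2,3,4,5}; U {1,5,6}->{5,6}
Constraint 2 (U != Z) on D(U)={5,6} D(Z)={1,2,3,6}: no change
Constraint 3 (U != Y) on D(U)={5,6} D(Y)={1,2,3,4,5}: no change
So after constraint 3: D(Y) = {1,2,3,4,5}

Answer: {1,2,3,4,5}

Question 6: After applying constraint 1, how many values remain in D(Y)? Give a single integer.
Answer: 5

Derivation:
Constraint 1 (Y < U) on D(Y)={1,2,3,4,5,6} D(U)={1,5,6}: Y {1,2,3,4,5,6}->{1,2,3,4,5}; U {1,5,6}->{5,6}
So after constraint 1: D(Y)={1,2,3,4,5}, size = 5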